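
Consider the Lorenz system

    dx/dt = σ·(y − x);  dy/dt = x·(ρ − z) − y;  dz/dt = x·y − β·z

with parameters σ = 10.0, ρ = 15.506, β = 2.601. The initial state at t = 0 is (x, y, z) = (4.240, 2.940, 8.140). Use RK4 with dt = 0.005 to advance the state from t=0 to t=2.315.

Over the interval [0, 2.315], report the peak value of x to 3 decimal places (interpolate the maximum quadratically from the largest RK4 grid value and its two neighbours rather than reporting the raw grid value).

max x = 9.463

t=0.000: state=(4.240, 2.940, 8.140)
step 1 (dt=0.005): k1=(-13.000, 28.292, -8.707), k2=(-11.968, 28.073, -8.448), k3=(-11.999, 28.090, -8.444), k4=(-10.996, 27.886, -8.186); state += dt/6·(k1+2k2+2k3+k4)
t=0.005: state=(4.180, 3.080, 8.098)
t=0.010: state=(4.130, 3.219, 8.058)
t=0.015: state=(4.089, 3.356, 8.021)
continuing one RK4 step at a time; state shown every 20 steps (Δt=0.1):
t=0.100: state=(4.412, 5.648, 7.861)
t=0.200: state=(6.278, 8.620, 9.450)
t=0.300: state=(8.622, 10.596, 13.862)
t=0.400: state=(9.377, 8.632, 18.774)
t=0.500: state=(7.373, 4.580, 19.371)
t=0.600: state=(4.745, 2.589, 16.717)
t=0.700: state=(3.267, 2.436, 13.711)
t=0.800: state=(2.951, 3.087, 11.295)
t=0.900: state=(3.459, 4.324, 9.735)
t=1.000: state=(4.674, 6.236, 9.393)
t=1.100: state=(6.516, 8.543, 10.942)
t=1.200: state=(8.344, 9.687, 14.642)
t=1.300: state=(8.663, 7.839, 18.150)
t=1.400: state=(6.987, 4.803, 18.345)
t=1.500: state=(4.953, 3.284, 16.163)
t=1.600: state=(3.818, 3.211, 13.651)
t=1.700: state=(3.665, 3.925, 11.664)
t=1.800: state=(4.280, 5.230, 10.575)
t=1.900: state=(5.522, 7.019, 10.808)
t=2.000: state=(7.108, 8.638, 12.783)
t=2.100: state=(8.196, 8.640, 15.896)
t=2.200: state=(7.799, 6.626, 17.767)
t=2.300: state=(6.249, 4.573, 17.109)
t=2.315: state=(6.001, 4.370, 16.857)
largest grid value and its neighbours: x(0.370)=9.45511, x(0.375)=9.46215, x(0.380)=9.46120
parabola through these three points peaks at t≈0.377 with x≈9.46273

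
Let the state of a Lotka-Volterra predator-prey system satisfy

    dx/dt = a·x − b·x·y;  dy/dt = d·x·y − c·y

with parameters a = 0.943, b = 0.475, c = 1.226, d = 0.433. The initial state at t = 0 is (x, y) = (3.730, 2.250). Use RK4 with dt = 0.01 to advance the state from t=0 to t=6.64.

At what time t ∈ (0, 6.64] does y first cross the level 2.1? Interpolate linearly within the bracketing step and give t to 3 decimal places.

t = 2.258

t=0.000: state=(3.730, 2.250)
step 1 (dt=0.01): k1=(-0.469, 0.875), k2=(-0.477, 0.875), k3=(-0.476, 0.875), k4=(-0.484, 0.874); state += dt/6·(k1+2k2+2k3+k4)
t=0.010: state=(3.725, 2.259)
t=0.020: state=(3.720, 2.267)
t=0.030: state=(3.715, 2.276)
continuing one RK4 step at a time; state shown every 25 steps (Δt=0.25):
t=0.250: state=(3.569, 2.460)
t=0.500: state=(3.337, 2.633)
t=0.750: state=(3.068, 2.741)
t=1.000: state=(2.797, 2.771)
t=1.250: state=(2.554, 2.724)
t=1.500: state=(2.353, 2.613)
t=1.750: state=(2.203, 2.460)
t=2.000: state=(2.104, 2.285)
t=2.250: state=(2.052, 2.106)
next step: t=2.260: state=(2.051, 2.098) — y has crossed 2.1
linear interpolation between t=2.250 (2.10551) and t=2.260 (2.09842) → t≈2.258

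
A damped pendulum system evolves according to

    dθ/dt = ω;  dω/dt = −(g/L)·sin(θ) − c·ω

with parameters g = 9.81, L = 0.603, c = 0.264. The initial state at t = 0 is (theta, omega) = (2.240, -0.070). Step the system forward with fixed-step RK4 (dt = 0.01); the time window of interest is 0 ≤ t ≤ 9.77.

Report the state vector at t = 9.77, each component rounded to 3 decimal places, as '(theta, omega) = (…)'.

t=0.000: state=(2.240, -0.070)
step 1 (dt=0.01): k1=(-0.070, -12.741), k2=(-0.134, -12.728), k3=(-0.134, -12.731), k4=(-0.197, -12.721); state += dt/6·(k1+2k2+2k3+k4)
t=0.010: state=(2.239, -0.197)
t=0.020: state=(2.236, -0.324)
t=0.030: state=(2.232, -0.452)
continuing one RK4 step at a time; state shown every 50 steps (Δt=0.5):
t=0.500: state=(0.506, -6.664)
t=1.000: state=(-1.831, -0.918)
t=1.500: state=(-0.396, 5.991)
t=2.000: state=(1.592, 0.281)
t=2.500: state=(-0.053, -5.434)
t=3.000: state=(-1.344, 1.214)
t=3.500: state=(0.573, 4.159)
t=4.000: state=(0.919, -2.896)
t=4.500: state=(-0.931, -2.086)
t=5.000: state=(-0.298, 3.840)
t=5.500: state=(0.963, -0.256)
t=6.000: state=(-0.330, -3.200)
t=6.500: state=(-0.635, 2.198)
t=7.000: state=(0.694, 1.307)
t=7.500: state=(0.086, -2.878)
t=8.000: state=(-0.661, 0.781)
t=8.500: state=(0.392, 1.938)
t=9.000: state=(0.298, -2.091)
t=9.500: state=(-0.556, -0.177)
t=9.770: state=(-0.314, 1.781)

(theta, omega) = (-0.314, 1.781)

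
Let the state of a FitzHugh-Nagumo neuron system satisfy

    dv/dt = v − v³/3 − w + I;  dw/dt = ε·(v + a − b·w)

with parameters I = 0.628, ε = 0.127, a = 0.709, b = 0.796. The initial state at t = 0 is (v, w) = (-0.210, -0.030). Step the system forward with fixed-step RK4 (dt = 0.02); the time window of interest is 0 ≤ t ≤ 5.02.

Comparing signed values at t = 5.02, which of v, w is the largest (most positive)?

t=0.000: state=(-0.210, -0.030)
step 1 (dt=0.02): k1=(0.451, 0.066), k2=(0.455, 0.067), k3=(0.455, 0.067), k4=(0.458, 0.067); state += dt/6·(k1+2k2+2k3+k4)
t=0.020: state=(-0.201, -0.029)
t=0.040: state=(-0.192, -0.027)
t=0.060: state=(-0.182, -0.026)
continuing one RK4 step at a time; state shown every 10 steps (Δt=0.2):
t=0.200: state=(-0.112, -0.016)
t=0.400: state=(0.004, 0.001)
t=0.600: state=(0.142, 0.021)
t=0.800: state=(0.304, 0.044)
t=1.000: state=(0.493, 0.071)
t=1.200: state=(0.707, 0.102)
t=1.400: state=(0.935, 0.138)
t=1.600: state=(1.161, 0.180)
t=1.800: state=(1.363, 0.226)
t=2.000: state=(1.525, 0.276)
t=2.200: state=(1.641, 0.328)
t=2.400: state=(1.715, 0.381)
t=2.600: state=(1.756, 0.435)
t=2.800: state=(1.775, 0.489)
t=3.000: state=(1.779, 0.542)
t=3.200: state=(1.772, 0.593)
t=3.400: state=(1.760, 0.644)
t=3.600: state=(1.744, 0.693)
t=3.800: state=(1.725, 0.740)
t=4.000: state=(1.705, 0.786)
t=4.200: state=(1.683, 0.831)
t=4.400: state=(1.661, 0.874)
t=4.600: state=(1.638, 0.916)
t=4.800: state=(1.615, 0.956)
t=5.000: state=(1.591, 0.995)
t=5.020: state=(1.589, 0.999)
compare at T: v=1.589, w=0.999

largest component: v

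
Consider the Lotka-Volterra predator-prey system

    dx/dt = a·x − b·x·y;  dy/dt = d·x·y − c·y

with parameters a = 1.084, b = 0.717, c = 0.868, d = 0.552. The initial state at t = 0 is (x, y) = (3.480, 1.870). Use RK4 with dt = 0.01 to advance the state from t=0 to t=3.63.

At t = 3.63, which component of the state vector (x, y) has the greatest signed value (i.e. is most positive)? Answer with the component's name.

t=0.000: state=(3.480, 1.870)
step 1 (dt=0.01): k1=(-0.894, 1.969), k2=(-0.917, 1.975), k3=(-0.917, 1.975), k4=(-0.940, 1.980); state += dt/6·(k1+2k2+2k3+k4)
t=0.010: state=(3.471, 1.890)
t=0.020: state=(3.461, 1.910)
t=0.030: state=(3.451, 1.930)
continuing one RK4 step at a time; state shown every 20 steps (Δt=0.2):
t=0.200: state=(3.211, 2.278)
t=0.400: state=(2.796, 2.671)
t=0.600: state=(2.313, 2.977)
t=0.800: state=(1.849, 3.147)
t=1.000: state=(1.457, 3.173)
t=1.200: state=(1.155, 3.078)
t=1.400: state=(0.933, 2.902)
t=1.600: state=(0.777, 2.679)
t=1.800: state=(0.668, 2.439)
t=2.000: state=(0.595, 2.197)
t=2.200: state=(0.549, 1.967)
t=2.400: state=(0.522, 1.754)
t=2.600: state=(0.511, 1.561)
t=2.800: state=(0.514, 1.389)
t=3.000: state=(0.529, 1.236)
t=3.200: state=(0.556, 1.103)
t=3.400: state=(0.595, 0.988)
t=3.600: state=(0.646, 0.890)
t=3.630: state=(0.654, 0.876)
compare at T: x=0.654, y=0.876

largest component: y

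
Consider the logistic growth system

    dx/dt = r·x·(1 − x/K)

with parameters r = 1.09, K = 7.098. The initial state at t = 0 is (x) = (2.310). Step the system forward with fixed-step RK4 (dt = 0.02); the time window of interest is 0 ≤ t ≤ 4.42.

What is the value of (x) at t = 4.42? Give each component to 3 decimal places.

(x) = (6.981)

t=0.000: state=(2.310)
step 1 (dt=0.02): k1=(1.698), k2=(1.705), k3=(1.705), k4=(1.711); state += dt/6·(k1+2k2+2k3+k4)
t=0.020: state=(2.344)
t=0.040: state=(2.378)
t=0.060: state=(2.413)
continuing one RK4 step at a time; state shown every 10 steps (Δt=0.2):
t=0.200: state=(2.662)
t=0.400: state=(3.033)
t=0.600: state=(3.416)
t=0.800: state=(3.803)
t=1.000: state=(4.183)
t=1.200: state=(4.549)
t=1.400: state=(4.893)
t=1.600: state=(5.210)
t=1.800: state=(5.496)
t=2.000: state=(5.751)
t=2.200: state=(5.973)
t=2.400: state=(6.164)
t=2.600: state=(6.327)
t=2.800: state=(6.465)
t=3.000: state=(6.580)
t=3.200: state=(6.675)
t=3.400: state=(6.754)
t=3.600: state=(6.819)
t=3.800: state=(6.872)
t=4.000: state=(6.915)
t=4.200: state=(6.950)
t=4.400: state=(6.978)
t=4.420: state=(6.981)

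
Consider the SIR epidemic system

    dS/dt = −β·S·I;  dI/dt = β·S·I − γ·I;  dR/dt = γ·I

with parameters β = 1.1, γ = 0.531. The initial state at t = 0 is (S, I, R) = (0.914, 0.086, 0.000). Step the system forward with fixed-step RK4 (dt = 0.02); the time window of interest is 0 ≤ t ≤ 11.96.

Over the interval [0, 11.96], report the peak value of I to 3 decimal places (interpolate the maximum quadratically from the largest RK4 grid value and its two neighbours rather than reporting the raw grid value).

t=0.000: state=(0.914, 0.086, 0.000)
step 1 (dt=0.02): k1=(-0.086, 0.041, 0.046), k2=(-0.087, 0.041, 0.046), k3=(-0.087, 0.041, 0.046), k4=(-0.087, 0.041, 0.046); state += dt/6·(k1+2k2+2k3+k4)
t=0.020: state=(0.912, 0.087, 0.001)
t=0.040: state=(0.911, 0.088, 0.002)
t=0.060: state=(0.909, 0.088, 0.003)
continuing one RK4 step at a time; state shown every 25 steps (Δt=0.5):
t=0.500: state=(0.867, 0.108, 0.026)
t=1.000: state=(0.812, 0.131, 0.057)
t=1.500: state=(0.750, 0.154, 0.095)
t=2.000: state=(0.685, 0.176, 0.139)
t=2.500: state=(0.619, 0.193, 0.188)
t=3.000: state=(0.555, 0.204, 0.241)
t=3.500: state=(0.495, 0.209, 0.296)
t=4.000: state=(0.441, 0.207, 0.351)
t=4.500: state=(0.395, 0.200, 0.406)
t=5.000: state=(0.355, 0.188, 0.457)
t=5.500: state=(0.321, 0.174, 0.505)
t=6.000: state=(0.293, 0.158, 0.549)
t=6.500: state=(0.270, 0.141, 0.589)
t=7.000: state=(0.251, 0.125, 0.624)
t=7.500: state=(0.235, 0.109, 0.655)
t=8.000: state=(0.222, 0.095, 0.683)
t=8.500: state=(0.212, 0.082, 0.706)
t=9.000: state=(0.203, 0.071, 0.726)
t=9.500: state=(0.196, 0.060, 0.744)
t=10.000: state=(0.190, 0.052, 0.759)
t=10.500: state=(0.185, 0.044, 0.771)
t=11.000: state=(0.181, 0.037, 0.782)
t=11.500: state=(0.178, 0.031, 0.791)
t=11.960: state=(0.175, 0.027, 0.798)
largest grid value and its neighbours: I(3.580)=0.20910, I(3.600)=0.20911, I(3.620)=0.20911
parabola through these three points peaks at t≈3.609 with I≈0.20911

max I = 0.209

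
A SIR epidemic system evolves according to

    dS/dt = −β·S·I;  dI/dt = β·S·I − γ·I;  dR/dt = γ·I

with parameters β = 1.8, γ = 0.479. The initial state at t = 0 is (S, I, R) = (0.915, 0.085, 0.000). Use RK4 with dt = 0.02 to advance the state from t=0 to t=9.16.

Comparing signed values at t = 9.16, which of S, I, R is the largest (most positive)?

largest component: R

t=0.000: state=(0.915, 0.085, 0.000)
step 1 (dt=0.02): k1=(-0.140, 0.099, 0.041), k2=(-0.141, 0.100, 0.041), k3=(-0.141, 0.100, 0.041), k4=(-0.143, 0.101, 0.042); state += dt/6·(k1+2k2+2k3+k4)
t=0.020: state=(0.912, 0.087, 0.001)
t=0.040: state=(0.909, 0.089, 0.002)
t=0.060: state=(0.906, 0.091, 0.003)
continuing one RK4 step at a time; state shown every 25 steps (Δt=0.5):
t=0.500: state=(0.826, 0.147, 0.027)
t=1.000: state=(0.698, 0.230, 0.072)
t=1.500: state=(0.545, 0.317, 0.138)
t=2.000: state=(0.397, 0.381, 0.222)
t=2.500: state=(0.278, 0.405, 0.317)
t=3.000: state=(0.194, 0.393, 0.413)
t=3.500: state=(0.138, 0.359, 0.503)
t=4.000: state=(0.102, 0.314, 0.584)
t=4.500: state=(0.078, 0.268, 0.654)
t=5.000: state=(0.063, 0.225, 0.713)
t=5.500: state=(0.052, 0.186, 0.762)
t=6.000: state=(0.045, 0.153, 0.802)
t=6.500: state=(0.040, 0.125, 0.835)
t=7.000: state=(0.036, 0.102, 0.862)
t=7.500: state=(0.033, 0.083, 0.884)
t=8.000: state=(0.031, 0.067, 0.902)
t=8.500: state=(0.029, 0.054, 0.917)
t=9.000: state=(0.028, 0.044, 0.928)
t=9.160: state=(0.028, 0.041, 0.932)
compare at T: S=0.028, I=0.041, R=0.932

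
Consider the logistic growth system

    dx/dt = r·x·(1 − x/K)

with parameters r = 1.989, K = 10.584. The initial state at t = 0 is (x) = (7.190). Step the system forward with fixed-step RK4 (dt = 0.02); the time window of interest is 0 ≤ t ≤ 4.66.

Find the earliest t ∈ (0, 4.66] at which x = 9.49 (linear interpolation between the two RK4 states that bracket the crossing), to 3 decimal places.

t = 0.709

t=0.000: state=(7.190)
step 1 (dt=0.02): k1=(4.586), k2=(4.553), k3=(4.553), k4=(4.519); state += dt/6·(k1+2k2+2k3+k4)
t=0.020: state=(7.281)
t=0.040: state=(7.371)
t=0.060: state=(7.459)
continuing one RK4 step at a time; state shown every 10 steps (Δt=0.2):
t=0.200: state=(8.036)
t=0.400: state=(8.725)
t=0.600: state=(9.259)
t=0.700: state=(9.473)
next step: t=0.720: state=(9.512) — x has crossed 9.49
linear interpolation between t=0.700 (9.47280) and t=0.720 (9.51174) → t≈0.709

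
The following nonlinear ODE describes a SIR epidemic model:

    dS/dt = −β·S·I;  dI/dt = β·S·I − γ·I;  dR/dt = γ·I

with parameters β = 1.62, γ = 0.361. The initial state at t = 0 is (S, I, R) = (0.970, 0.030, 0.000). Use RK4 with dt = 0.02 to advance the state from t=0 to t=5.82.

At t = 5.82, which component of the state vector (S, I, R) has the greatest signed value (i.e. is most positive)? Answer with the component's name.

t=0.000: state=(0.970, 0.030, 0.000)
step 1 (dt=0.02): k1=(-0.047, 0.036, 0.011), k2=(-0.048, 0.037, 0.011), k3=(-0.048, 0.037, 0.011), k4=(-0.048, 0.037, 0.011); state += dt/6·(k1+2k2+2k3+k4)
t=0.020: state=(0.969, 0.031, 0.000)
t=0.040: state=(0.968, 0.031, 0.000)
t=0.060: state=(0.967, 0.032, 0.001)
continuing one RK4 step at a time; state shown every 10 steps (Δt=0.2):
t=0.200: state=(0.959, 0.038, 0.002)
t=0.400: state=(0.946, 0.048, 0.006)
t=0.600: state=(0.930, 0.061, 0.009)
t=0.800: state=(0.909, 0.076, 0.014)
t=1.000: state=(0.884, 0.095, 0.021)
t=1.200: state=(0.855, 0.117, 0.028)
t=1.400: state=(0.819, 0.143, 0.038)
t=1.600: state=(0.779, 0.172, 0.049)
t=1.800: state=(0.733, 0.205, 0.063)
t=2.000: state=(0.682, 0.240, 0.079)
t=2.200: state=(0.627, 0.276, 0.097)
t=2.400: state=(0.570, 0.311, 0.118)
t=2.600: state=(0.513, 0.345, 0.142)
t=2.800: state=(0.456, 0.376, 0.168)
t=3.000: state=(0.402, 0.402, 0.196)
t=3.200: state=(0.352, 0.422, 0.226)
t=3.400: state=(0.306, 0.437, 0.257)
t=3.600: state=(0.265, 0.446, 0.289)
t=3.800: state=(0.229, 0.449, 0.321)
t=4.000: state=(0.198, 0.448, 0.354)
t=4.200: state=(0.172, 0.442, 0.386)
t=4.400: state=(0.149, 0.433, 0.418)
t=4.600: state=(0.130, 0.422, 0.449)
t=4.800: state=(0.113, 0.408, 0.478)
t=5.000: state=(0.100, 0.393, 0.507)
t=5.200: state=(0.088, 0.377, 0.535)
t=5.400: state=(0.078, 0.360, 0.562)
t=5.600: state=(0.070, 0.343, 0.587)
t=5.800: state=(0.062, 0.326, 0.611)
t=5.820: state=(0.062, 0.325, 0.614)
compare at T: S=0.062, I=0.325, R=0.614

largest component: R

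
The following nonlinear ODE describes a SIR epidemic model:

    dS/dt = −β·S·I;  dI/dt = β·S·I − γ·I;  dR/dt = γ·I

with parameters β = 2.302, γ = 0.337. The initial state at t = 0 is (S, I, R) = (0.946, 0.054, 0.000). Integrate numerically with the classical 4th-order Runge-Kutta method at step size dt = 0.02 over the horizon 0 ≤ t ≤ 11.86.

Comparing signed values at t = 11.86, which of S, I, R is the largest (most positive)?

largest component: R

t=0.000: state=(0.946, 0.054, 0.000)
step 1 (dt=0.02): k1=(-0.118, 0.099, 0.018), k2=(-0.120, 0.101, 0.019), k3=(-0.120, 0.101, 0.019), k4=(-0.122, 0.103, 0.019); state += dt/6·(k1+2k2+2k3+k4)
t=0.020: state=(0.944, 0.056, 0.000)
t=0.040: state=(0.941, 0.058, 0.001)
t=0.060: state=(0.939, 0.060, 0.001)
continuing one RK4 step at a time; state shown every 25 steps (Δt=0.5):
t=0.500: state=(0.856, 0.130, 0.015)
t=1.000: state=(0.685, 0.268, 0.047)
t=1.500: state=(0.456, 0.437, 0.107)
t=2.000: state=(0.256, 0.553, 0.191)
t=2.500: state=(0.132, 0.580, 0.288)
t=3.000: state=(0.069, 0.548, 0.384)
t=3.500: state=(0.038, 0.491, 0.471)
t=4.000: state=(0.022, 0.429, 0.549)
t=4.500: state=(0.014, 0.370, 0.616)
t=5.000: state=(0.009, 0.317, 0.674)
t=5.500: state=(0.007, 0.270, 0.723)
t=6.000: state=(0.005, 0.230, 0.765)
t=6.500: state=(0.004, 0.195, 0.801)
t=7.000: state=(0.003, 0.166, 0.831)
t=7.500: state=(0.003, 0.140, 0.857)
t=8.000: state=(0.002, 0.119, 0.879)
t=8.500: state=(0.002, 0.101, 0.897)
t=9.000: state=(0.002, 0.085, 0.913)
t=9.500: state=(0.002, 0.072, 0.926)
t=10.000: state=(0.002, 0.061, 0.937)
t=10.500: state=(0.001, 0.052, 0.947)
t=11.000: state=(0.001, 0.044, 0.955)
t=11.500: state=(0.001, 0.037, 0.962)
t=11.860: state=(0.001, 0.033, 0.966)
compare at T: S=0.001, I=0.033, R=0.966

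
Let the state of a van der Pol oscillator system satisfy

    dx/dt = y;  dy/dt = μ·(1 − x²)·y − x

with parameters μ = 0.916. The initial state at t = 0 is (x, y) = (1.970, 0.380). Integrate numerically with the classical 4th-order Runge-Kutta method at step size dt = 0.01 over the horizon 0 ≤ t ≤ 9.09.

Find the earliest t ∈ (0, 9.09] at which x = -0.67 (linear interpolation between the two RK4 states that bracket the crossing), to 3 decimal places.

t=0.000: state=(1.970, 0.380)
step 1 (dt=0.01): k1=(0.380, -2.973), k2=(0.365, -2.938), k3=(0.365, -2.938), k4=(0.351, -2.904); state += dt/6·(k1+2k2+2k3+k4)
t=0.010: state=(1.974, 0.351)
t=0.020: state=(1.977, 0.322)
t=0.030: state=(1.980, 0.294)
continuing one RK4 step at a time; state shown every 50 steps (Δt=0.5):
t=0.500: state=(1.908, -0.450)
t=1.000: state=(1.603, -0.749)
t=1.500: state=(1.155, -1.068)
t=2.000: state=(0.488, -1.668)
t=2.500: state=(-0.575, -2.545)
t=2.530: state=(-0.651, -2.570)
next step: t=2.540: state=(-0.677, -2.577) — x has crossed -0.67
linear interpolation between t=2.530 (-0.65127) and t=2.540 (-0.67701) → t≈2.537

t = 2.537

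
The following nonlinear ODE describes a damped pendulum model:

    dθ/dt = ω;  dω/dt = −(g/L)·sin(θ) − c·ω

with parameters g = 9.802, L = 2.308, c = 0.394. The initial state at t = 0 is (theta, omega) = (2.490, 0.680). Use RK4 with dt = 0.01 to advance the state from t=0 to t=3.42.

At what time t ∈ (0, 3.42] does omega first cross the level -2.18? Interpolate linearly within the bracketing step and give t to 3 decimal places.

t=0.000: state=(2.490, 0.680)
step 1 (dt=0.01): k1=(0.680, -2.844), k2=(0.666, -2.826), k3=(0.666, -2.827), k4=(0.652, -2.810); state += dt/6·(k1+2k2+2k3+k4)
t=0.010: state=(2.497, 0.652)
t=0.020: state=(2.503, 0.624)
t=0.030: state=(2.509, 0.596)
continuing one RK4 step at a time; state shown every 20 steps (Δt=0.2):
t=0.200: state=(2.573, 0.167)
t=0.400: state=(2.561, -0.285)
t=0.600: state=(2.459, -0.741)
t=0.800: state=(2.261, -1.255)
t=1.000: state=(1.951, -1.856)
t=1.090: state=(1.771, -2.151)
next step: t=1.100: state=(1.749, -2.184) — omega has crossed -2.18
linear interpolation between t=1.090 (-2.15099) and t=1.100 (-2.18417) → t≈1.099

t = 1.099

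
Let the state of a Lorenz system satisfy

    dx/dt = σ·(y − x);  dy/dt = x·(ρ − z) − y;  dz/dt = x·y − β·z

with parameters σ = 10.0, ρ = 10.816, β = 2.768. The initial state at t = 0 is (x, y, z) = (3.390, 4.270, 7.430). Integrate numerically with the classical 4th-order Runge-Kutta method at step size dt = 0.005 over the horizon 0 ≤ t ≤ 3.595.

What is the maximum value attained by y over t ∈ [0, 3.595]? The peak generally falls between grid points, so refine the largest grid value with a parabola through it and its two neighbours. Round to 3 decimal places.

max y = 6.876

t=0.000: state=(3.390, 4.270, 7.430)
step 1 (dt=0.005): k1=(8.800, 7.209, -6.091), k2=(8.760, 7.317, -5.893), k3=(8.764, 7.315, -5.894), k4=(8.728, 7.422, -5.697); state += dt/6·(k1+2k2+2k3+k4)
t=0.005: state=(3.434, 4.307, 7.401)
t=0.010: state=(3.477, 4.344, 7.373)
t=0.015: state=(3.521, 4.383, 7.348)
continuing one RK4 step at a time; state shown every 40 steps (Δt=0.2):
t=0.200: state=(5.207, 6.175, 7.846)
t=0.400: state=(6.541, 6.647, 10.788)
t=0.600: state=(5.524, 4.674, 11.514)
t=0.800: state=(4.263, 3.978, 9.635)
t=1.000: state=(4.400, 4.770, 8.352)
t=1.200: state=(5.423, 5.959, 8.945)
t=1.400: state=(5.983, 5.911, 10.595)
t=1.600: state=(5.289, 4.818, 10.721)
t=1.800: state=(4.638, 4.522, 9.579)
t=2.000: state=(4.833, 5.103, 8.955)
t=2.200: state=(5.455, 5.724, 9.511)
t=2.400: state=(5.629, 5.514, 10.370)
t=2.600: state=(5.175, 4.920, 10.257)
t=2.800: state=(4.869, 4.847, 9.578)
t=3.000: state=(5.061, 5.243, 9.335)
t=3.200: state=(5.409, 5.527, 9.760)
t=3.400: state=(5.421, 5.320, 10.173)
t=3.595: state=(5.149, 5.014, 10.016)
largest grid value and its neighbours: y(0.325)=6.87451, y(0.330)=6.87615, y(0.335)=6.87537
parabola through these three points peaks at t≈0.331 with y≈6.87619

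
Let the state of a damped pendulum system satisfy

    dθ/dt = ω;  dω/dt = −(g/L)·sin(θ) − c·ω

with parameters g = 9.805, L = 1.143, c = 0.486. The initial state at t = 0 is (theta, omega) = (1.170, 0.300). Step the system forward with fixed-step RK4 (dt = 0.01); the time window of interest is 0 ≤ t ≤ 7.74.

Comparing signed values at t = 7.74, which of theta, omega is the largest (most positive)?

t=0.000: state=(1.170, 0.300)
step 1 (dt=0.01): k1=(0.300, -8.044), k2=(0.260, -8.030), k3=(0.260, -8.029), k4=(0.220, -8.014); state += dt/6·(k1+2k2+2k3+k4)
t=0.010: state=(1.173, 0.220)
t=0.020: state=(1.174, 0.140)
t=0.030: state=(1.175, 0.060)
continuing one RK4 step at a time; state shown every 25 steps (Δt=0.25):
t=0.250: state=(1.005, -1.554)
t=0.500: state=(0.449, -2.729)
t=0.750: state=(-0.247, -2.596)
t=1.000: state=(-0.749, -1.287)
t=1.250: state=(-0.863, 0.366)
t=1.500: state=(-0.593, 1.701)
t=1.750: state=(-0.085, 2.179)
t=2.000: state=(0.405, 1.577)
t=2.250: state=(0.650, 0.334)
t=2.500: state=(0.572, -0.904)
t=2.750: state=(0.242, -1.617)
t=3.000: state=(-0.165, -1.496)
t=3.250: state=(-0.447, -0.679)
t=3.500: state=(-0.488, 0.347)
t=3.750: state=(-0.296, 1.104)
t=4.000: state=(0.013, 1.261)
t=4.250: state=(0.281, 0.796)
t=4.500: state=(0.385, 0.012)
t=4.750: state=(0.295, -0.688)
t=5.000: state=(0.075, -0.987)
t=5.250: state=(-0.156, -0.779)
t=5.500: state=(-0.285, -0.222)
t=5.750: state=(-0.264, 0.375)
t=6.000: state=(-0.119, 0.727)
t=6.250: state=(0.067, 0.691)
t=6.500: state=(0.199, 0.327)
t=6.750: state=(0.221, -0.151)
t=7.000: state=(0.134, -0.503)
t=7.250: state=(-0.007, -0.574)
t=7.500: state=(-0.129, -0.360)
t=7.740: state=(-0.174, -0.013)
compare at T: theta=-0.174, omega=-0.013

largest component: omega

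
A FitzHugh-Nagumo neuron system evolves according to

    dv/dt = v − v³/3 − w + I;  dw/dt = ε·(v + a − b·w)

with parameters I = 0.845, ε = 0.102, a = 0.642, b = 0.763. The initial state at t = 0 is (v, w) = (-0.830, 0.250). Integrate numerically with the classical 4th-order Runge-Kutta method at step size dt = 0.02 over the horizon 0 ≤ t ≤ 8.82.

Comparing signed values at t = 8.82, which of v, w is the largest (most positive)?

largest component: v

t=0.000: state=(-0.830, 0.250)
step 1 (dt=0.02): k1=(-0.044, -0.039), k2=(-0.044, -0.039), k3=(-0.044, -0.039), k4=(-0.044, -0.039); state += dt/6·(k1+2k2+2k3+k4)
t=0.020: state=(-0.831, 0.249)
t=0.040: state=(-0.832, 0.248)
t=0.060: state=(-0.833, 0.248)
continuing one RK4 step at a time; state shown every 25 steps (Δt=0.5):
t=0.500: state=(-0.849, 0.231)
t=1.000: state=(-0.860, 0.211)
t=1.500: state=(-0.863, 0.192)
t=2.000: state=(-0.855, 0.174)
t=2.500: state=(-0.838, 0.157)
t=3.000: state=(-0.809, 0.142)
t=3.500: state=(-0.766, 0.129)
t=4.000: state=(-0.708, 0.119)
t=4.500: state=(-0.628, 0.113)
t=5.000: state=(-0.518, 0.112)
t=5.500: state=(-0.359, 0.118)
t=6.000: state=(-0.120, 0.133)
t=6.500: state=(0.256, 0.163)
t=7.000: state=(0.815, 0.215)
t=7.500: state=(1.419, 0.295)
t=8.000: state=(1.763, 0.397)
t=8.500: state=(1.859, 0.506)
t=8.820: state=(1.863, 0.574)
compare at T: v=1.863, w=0.574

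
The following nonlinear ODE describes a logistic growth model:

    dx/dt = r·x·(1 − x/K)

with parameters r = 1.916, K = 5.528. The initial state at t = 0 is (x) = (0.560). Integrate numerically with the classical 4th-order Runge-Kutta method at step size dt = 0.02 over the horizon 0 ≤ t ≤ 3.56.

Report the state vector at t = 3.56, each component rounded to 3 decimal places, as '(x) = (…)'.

t=0.000: state=(0.560)
step 1 (dt=0.02): k1=(0.964), k2=(0.979), k3=(0.979), k4=(0.994); state += dt/6·(k1+2k2+2k3+k4)
t=0.020: state=(0.580)
t=0.040: state=(0.600)
t=0.060: state=(0.621)
continuing one RK4 step at a time; state shown every 10 steps (Δt=0.2):
t=0.200: state=(0.784)
t=0.400: state=(1.079)
t=0.600: state=(1.451)
t=0.800: state=(1.896)
t=1.000: state=(2.397)
t=1.200: state=(2.925)
t=1.400: state=(3.440)
t=1.600: state=(3.910)
t=1.800: state=(4.312)
t=2.000: state=(4.637)
t=2.200: state=(4.888)
t=2.400: state=(5.075)
t=2.600: state=(5.211)
t=2.800: state=(5.308)
t=3.000: state=(5.376)
t=3.200: state=(5.423)
t=3.400: state=(5.456)
t=3.560: state=(5.475)

(x) = (5.475)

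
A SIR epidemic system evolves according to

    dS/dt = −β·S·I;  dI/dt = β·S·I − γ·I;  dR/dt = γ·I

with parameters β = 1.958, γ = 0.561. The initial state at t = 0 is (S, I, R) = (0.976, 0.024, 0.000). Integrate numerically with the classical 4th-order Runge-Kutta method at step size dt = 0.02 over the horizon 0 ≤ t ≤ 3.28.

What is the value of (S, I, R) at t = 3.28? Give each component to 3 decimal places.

t=0.000: state=(0.976, 0.024, 0.000)
step 1 (dt=0.02): k1=(-0.046, 0.032, 0.013), k2=(-0.046, 0.033, 0.014), k3=(-0.046, 0.033, 0.014), k4=(-0.047, 0.033, 0.014); state += dt/6·(k1+2k2+2k3+k4)
t=0.020: state=(0.975, 0.025, 0.000)
t=0.040: state=(0.974, 0.025, 0.001)
t=0.060: state=(0.973, 0.026, 0.001)
continuing one RK4 step at a time; state shown every 10 steps (Δt=0.2):
t=0.200: state=(0.966, 0.031, 0.003)
t=0.400: state=(0.952, 0.041, 0.007)
t=0.600: state=(0.935, 0.053, 0.012)
t=0.800: state=(0.913, 0.068, 0.019)
t=1.000: state=(0.886, 0.086, 0.028)
t=1.200: state=(0.853, 0.108, 0.039)
t=1.400: state=(0.814, 0.134, 0.052)
t=1.600: state=(0.768, 0.164, 0.069)
t=1.800: state=(0.716, 0.196, 0.089)
t=2.000: state=(0.658, 0.229, 0.113)
t=2.200: state=(0.598, 0.262, 0.140)
t=2.400: state=(0.537, 0.292, 0.171)
t=2.600: state=(0.476, 0.318, 0.206)
t=2.800: state=(0.419, 0.339, 0.243)
t=3.000: state=(0.365, 0.353, 0.281)
t=3.200: state=(0.318, 0.361, 0.322)
t=3.280: state=(0.300, 0.362, 0.338)

(S, I, R) = (0.300, 0.362, 0.338)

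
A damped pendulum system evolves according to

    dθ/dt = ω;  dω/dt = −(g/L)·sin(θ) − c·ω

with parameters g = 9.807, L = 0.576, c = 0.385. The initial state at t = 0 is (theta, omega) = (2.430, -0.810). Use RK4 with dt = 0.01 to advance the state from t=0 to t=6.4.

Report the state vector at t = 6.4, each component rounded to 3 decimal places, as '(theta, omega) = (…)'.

(theta, omega) = (-0.105, 2.431)

t=0.000: state=(2.430, -0.810)
step 1 (dt=0.01): k1=(-0.810, -10.807), k2=(-0.864, -10.838), k3=(-0.864, -10.842), k4=(-0.918, -10.876); state += dt/6·(k1+2k2+2k3+k4)
t=0.010: state=(2.421, -0.918)
t=0.020: state=(2.412, -1.028)
t=0.030: state=(2.401, -1.138)
continuing one RK4 step at a time; state shown every 25 steps (Δt=0.25):
t=0.250: state=(1.856, -3.961)
t=0.500: state=(0.426, -7.058)
t=0.750: state=(-1.183, -4.859)
t=1.000: state=(-1.836, -0.432)
t=1.250: state=(-1.437, 3.593)
t=1.500: state=(-0.149, 6.067)
t=1.750: state=(1.137, 3.497)
t=2.000: state=(1.472, -0.800)
t=2.250: state=(0.787, -4.433)
t=2.500: state=(-0.453, -4.635)
t=2.750: state=(-1.203, -1.083)
t=3.000: state=(-0.979, 2.742)
t=3.250: state=(-0.005, 4.428)
t=3.500: state=(0.883, 2.156)
t=3.750: state=(0.967, -1.458)
t=4.000: state=(0.261, -3.751)
t=4.250: state=(-0.607, -2.608)
t=4.500: state=(-0.873, 0.558)
t=4.750: state=(-0.386, 3.026)
t=5.000: state=(0.395, 2.674)
t=5.250: state=(0.755, 0.038)
t=5.500: state=(0.433, -2.387)
t=5.750: state=(-0.243, -2.537)
t=6.000: state=(-0.638, -0.411)
t=6.250: state=(-0.437, 1.861)
t=6.400: state=(-0.105, 2.431)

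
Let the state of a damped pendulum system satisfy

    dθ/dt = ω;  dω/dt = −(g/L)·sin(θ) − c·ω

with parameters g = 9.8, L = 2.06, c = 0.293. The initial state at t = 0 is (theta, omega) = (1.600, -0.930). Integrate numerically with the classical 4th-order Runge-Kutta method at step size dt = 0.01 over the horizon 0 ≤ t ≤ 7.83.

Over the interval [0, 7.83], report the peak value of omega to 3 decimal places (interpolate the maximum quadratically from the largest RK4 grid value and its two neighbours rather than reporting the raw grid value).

t=0.000: state=(1.600, -0.930)
step 1 (dt=0.01): k1=(-0.930, -4.483), k2=(-0.952, -4.477), k3=(-0.952, -4.477), k4=(-0.975, -4.471); state += dt/6·(k1+2k2+2k3+k4)
t=0.010: state=(1.590, -0.975)
t=0.020: state=(1.581, -1.019)
t=0.030: state=(1.570, -1.064)
continuing one RK4 step at a time; state shown every 50 steps (Δt=0.5):
t=0.500: state=(0.627, -2.766)
t=1.000: state=(-0.739, -2.186)
t=1.500: state=(-1.280, 0.070)
t=2.000: state=(-0.728, 1.983)
t=2.500: state=(0.387, 2.044)
t=3.000: state=(0.992, 0.243)
t=3.500: state=(0.645, -1.496)
t=4.000: state=(-0.245, -1.714)
t=4.500: state=(-0.780, -0.282)
t=5.000: state=(-0.523, 1.195)
t=5.500: state=(0.194, 1.384)
t=6.000: state=(0.625, 0.212)
t=6.500: state=(0.403, -0.993)
t=7.000: state=(-0.178, -1.096)
t=7.500: state=(-0.505, -0.114)
t=7.830: state=(-0.422, 0.590)
largest grid value and its neighbours: omega(2.250)=2.34041, omega(2.260)=2.34126, omega(2.270)=2.34100
parabola through these three points peaks at t≈2.263 with omega≈2.34130

max omega = 2.341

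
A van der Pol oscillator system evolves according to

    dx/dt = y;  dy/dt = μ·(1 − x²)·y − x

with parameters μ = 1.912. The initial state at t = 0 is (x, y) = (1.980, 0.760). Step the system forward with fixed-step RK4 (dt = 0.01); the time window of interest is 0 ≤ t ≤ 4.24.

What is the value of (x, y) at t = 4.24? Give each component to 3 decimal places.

(x, y) = (-1.988, 0.246)

t=0.000: state=(1.980, 0.760)
step 1 (dt=0.01): k1=(0.760, -6.224), k2=(0.729, -6.075), k3=(0.730, -6.078), k4=(0.699, -5.930); state += dt/6·(k1+2k2+2k3+k4)
t=0.010: state=(1.987, 0.699)
t=0.020: state=(1.994, 0.641)
t=0.030: state=(2.000, 0.586)
continuing one RK4 step at a time; state shown every 20 steps (Δt=0.2):
t=0.200: state=(2.042, -0.003)
t=0.400: state=(2.013, -0.239)
t=0.600: state=(1.956, -0.317)
t=0.800: state=(1.889, -0.354)
t=1.000: state=(1.815, -0.382)
t=1.200: state=(1.736, -0.411)
t=1.400: state=(1.650, -0.445)
t=1.600: state=(1.557, -0.486)
t=1.800: state=(1.455, -0.539)
t=2.000: state=(1.341, -0.610)
t=2.200: state=(1.209, -0.708)
t=2.400: state=(1.054, -0.851)
t=2.600: state=(0.864, -1.072)
t=2.800: state=(0.617, -1.432)
t=3.000: state=(0.274, -2.041)
t=3.200: state=(-0.223, -2.980)
t=3.400: state=(-0.908, -3.709)
t=3.600: state=(-1.583, -2.698)
t=3.800: state=(-1.935, -0.923)
t=4.000: state=(-2.018, -0.060)
t=4.200: state=(-1.997, 0.219)
t=4.240: state=(-1.988, 0.246)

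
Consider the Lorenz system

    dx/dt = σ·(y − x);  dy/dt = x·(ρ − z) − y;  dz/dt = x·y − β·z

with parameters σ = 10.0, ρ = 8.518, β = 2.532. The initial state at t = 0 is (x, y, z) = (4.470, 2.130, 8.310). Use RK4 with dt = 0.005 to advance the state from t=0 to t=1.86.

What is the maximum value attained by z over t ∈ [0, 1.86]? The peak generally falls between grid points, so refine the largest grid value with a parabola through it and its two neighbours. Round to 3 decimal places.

t=0.000: state=(4.470, 2.130, 8.310)
step 1 (dt=0.005): k1=(-23.400, -1.200, -11.520), k2=(-22.845, -1.082, -11.585), k3=(-22.856, -1.082, -11.580), k4=(-22.311, -0.966, -11.640); state += dt/6·(k1+2k2+2k3+k4)
t=0.005: state=(4.356, 2.125, 8.252)
t=0.010: state=(4.247, 2.120, 8.194)
t=0.015: state=(4.143, 2.117, 8.135)
continuing one RK4 step at a time; state shown every 20 steps (Δt=0.1):
t=0.100: state=(2.997, 2.191, 7.125)
t=0.200: state=(2.586, 2.483, 6.091)
t=0.300: state=(2.683, 2.949, 5.353)
t=0.400: state=(3.079, 3.592, 4.986)
t=0.500: state=(3.689, 4.383, 5.068)
t=0.600: state=(4.431, 5.195, 5.670)
t=0.700: state=(5.143, 5.760, 6.754)
t=0.800: state=(5.573, 5.779, 8.022)
t=0.900: state=(5.520, 5.215, 8.955)
t=1.000: state=(5.030, 4.407, 9.197)
t=1.100: state=(4.380, 3.750, 8.818)
t=1.200: state=(3.839, 3.406, 8.125)
t=1.300: state=(3.531, 3.349, 7.391)
t=1.400: state=(3.465, 3.509, 6.788)
t=1.500: state=(3.603, 3.827, 6.410)
t=1.600: state=(3.894, 4.240, 6.313)
t=1.700: state=(4.270, 4.662, 6.513)
t=1.800: state=(4.643, 4.978, 6.968)
t=1.860: state=(4.820, 5.068, 7.313)
largest grid value and its neighbours: z(0.980)=9.20588, z(0.985)=9.20609, z(0.990)=9.20461
parabola through these three points peaks at t≈0.983 with z≈9.20621

max z = 9.206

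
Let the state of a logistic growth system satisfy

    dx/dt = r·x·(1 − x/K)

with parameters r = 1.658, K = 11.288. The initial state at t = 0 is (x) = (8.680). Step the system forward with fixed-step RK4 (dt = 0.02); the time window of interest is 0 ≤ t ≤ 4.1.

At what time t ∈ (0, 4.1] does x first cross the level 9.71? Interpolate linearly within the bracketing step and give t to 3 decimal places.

t = 0.371

t=0.000: state=(8.680)
step 1 (dt=0.02): k1=(3.325), k2=(3.295), k3=(3.295), k4=(3.266); state += dt/6·(k1+2k2+2k3+k4)
t=0.020: state=(8.746)
t=0.040: state=(8.811)
t=0.060: state=(8.874)
continuing one RK4 step at a time; state shown every 10 steps (Δt=0.2):
t=0.200: state=(9.285)
t=0.360: state=(9.686)
next step: t=0.380: state=(9.731) — x has crossed 9.71
linear interpolation between t=0.360 (9.68585) and t=0.380 (9.73090) → t≈0.371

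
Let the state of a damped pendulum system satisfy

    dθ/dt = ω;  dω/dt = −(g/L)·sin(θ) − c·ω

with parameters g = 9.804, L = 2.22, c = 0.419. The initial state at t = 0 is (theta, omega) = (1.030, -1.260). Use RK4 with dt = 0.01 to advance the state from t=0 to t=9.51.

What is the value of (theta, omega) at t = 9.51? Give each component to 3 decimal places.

t=0.000: state=(1.030, -1.260)
step 1 (dt=0.01): k1=(-1.260, -3.258), k2=(-1.276, -3.237), k3=(-1.276, -3.237), k4=(-1.292, -3.215); state += dt/6·(k1+2k2+2k3+k4)
t=0.010: state=(1.017, -1.292)
t=0.020: state=(1.004, -1.324)
t=0.030: state=(0.991, -1.356)
continuing one RK4 step at a time; state shown every 50 steps (Δt=0.5):
t=0.500: state=(0.115, -2.094)
t=1.000: state=(-0.723, -1.005)
t=1.500: state=(-0.800, 0.658)
t=2.000: state=(-0.200, 1.518)
t=2.500: state=(0.460, 0.904)
t=3.000: state=(0.594, -0.363)
t=3.500: state=(0.189, -1.093)
t=4.000: state=(-0.307, -0.721)
t=4.500: state=(-0.436, 0.215)
t=5.000: state=(-0.155, 0.789)
t=5.500: state=(0.212, 0.550)
t=6.000: state=(0.319, -0.135)
t=6.500: state=(0.120, -0.572)
t=7.000: state=(-0.149, -0.412)
t=7.500: state=(-0.233, 0.089)
t=8.000: state=(-0.091, 0.416)
t=8.500: state=(0.107, 0.305)
t=9.000: state=(0.170, -0.061)
t=9.500: state=(0.068, -0.302)
t=9.510: state=(0.065, -0.304)

(theta, omega) = (0.065, -0.304)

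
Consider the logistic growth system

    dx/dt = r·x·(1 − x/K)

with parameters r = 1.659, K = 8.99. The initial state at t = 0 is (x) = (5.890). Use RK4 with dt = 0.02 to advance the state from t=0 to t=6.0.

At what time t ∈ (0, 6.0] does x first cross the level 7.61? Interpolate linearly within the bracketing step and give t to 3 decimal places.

t = 0.642

t=0.000: state=(5.890)
step 1 (dt=0.02): k1=(3.369), k2=(3.352), k3=(3.352), k4=(3.334); state += dt/6·(k1+2k2+2k3+k4)
t=0.020: state=(5.957)
t=0.040: state=(6.023)
t=0.060: state=(6.089)
continuing one RK4 step at a time; state shown every 10 steps (Δt=0.2):
t=0.200: state=(6.525)
t=0.400: state=(7.073)
t=0.600: state=(7.526)
t=0.640: state=(7.606)
next step: t=0.660: state=(7.644) — x has crossed 7.61
linear interpolation between t=0.640 (7.60560) and t=0.660 (7.64401) → t≈0.642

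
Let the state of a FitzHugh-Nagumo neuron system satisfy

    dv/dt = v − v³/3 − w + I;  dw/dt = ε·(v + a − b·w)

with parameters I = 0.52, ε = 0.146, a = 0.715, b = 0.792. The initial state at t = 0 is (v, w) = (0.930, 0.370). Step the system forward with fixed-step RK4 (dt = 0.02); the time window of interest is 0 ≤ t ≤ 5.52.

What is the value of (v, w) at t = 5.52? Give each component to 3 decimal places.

t=0.000: state=(0.930, 0.370)
step 1 (dt=0.02): k1=(0.812, 0.197), k2=(0.811, 0.198), k3=(0.811, 0.198), k4=(0.810, 0.199); state += dt/6·(k1+2k2+2k3+k4)
t=0.020: state=(0.946, 0.374)
t=0.040: state=(0.962, 0.378)
t=0.060: state=(0.979, 0.382)
continuing one RK4 step at a time; state shown every 10 steps (Δt=0.2):
t=0.200: state=(1.089, 0.411)
t=0.400: state=(1.233, 0.456)
t=0.600: state=(1.355, 0.504)
t=0.800: state=(1.449, 0.553)
t=1.000: state=(1.516, 0.604)
t=1.200: state=(1.559, 0.656)
t=1.400: state=(1.582, 0.707)
t=1.600: state=(1.591, 0.757)
t=1.800: state=(1.588, 0.806)
t=2.000: state=(1.578, 0.854)
t=2.200: state=(1.562, 0.901)
t=2.400: state=(1.543, 0.945)
t=2.600: state=(1.520, 0.989)
t=2.800: state=(1.495, 1.030)
t=3.000: state=(1.469, 1.070)
t=3.200: state=(1.440, 1.108)
t=3.400: state=(1.411, 1.145)
t=3.600: state=(1.380, 1.179)
t=3.800: state=(1.349, 1.212)
t=4.000: state=(1.316, 1.244)
t=4.200: state=(1.282, 1.274)
t=4.400: state=(1.246, 1.302)
t=4.600: state=(1.209, 1.328)
t=4.800: state=(1.171, 1.353)
t=5.000: state=(1.131, 1.375)
t=5.200: state=(1.088, 1.397)
t=5.400: state=(1.043, 1.416)
t=5.520: state=(1.015, 1.427)

(v, w) = (1.015, 1.427)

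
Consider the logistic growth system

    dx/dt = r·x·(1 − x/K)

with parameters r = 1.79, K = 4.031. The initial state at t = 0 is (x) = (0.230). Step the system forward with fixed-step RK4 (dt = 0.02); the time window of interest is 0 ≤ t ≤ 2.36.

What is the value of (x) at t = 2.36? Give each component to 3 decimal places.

t=0.000: state=(0.230)
step 1 (dt=0.02): k1=(0.388), k2=(0.394), k3=(0.394), k4=(0.401); state += dt/6·(k1+2k2+2k3+k4)
t=0.020: state=(0.238)
t=0.040: state=(0.246)
t=0.060: state=(0.254)
continuing one RK4 step at a time; state shown every 5 steps (Δt=0.1):
t=0.100: state=(0.272)
t=0.200: state=(0.321)
t=0.300: state=(0.378)
t=0.400: state=(0.444)
t=0.500: state=(0.520)
t=0.600: state=(0.607)
t=0.700: state=(0.705)
t=0.800: state=(0.815)
t=0.900: state=(0.937)
t=1.000: state=(1.072)
t=1.100: state=(1.219)
t=1.200: state=(1.376)
t=1.300: state=(1.543)
t=1.400: state=(1.716)
t=1.500: state=(1.895)
t=1.600: state=(2.075)
t=1.700: state=(2.254)
t=1.800: state=(2.430)
t=1.900: state=(2.599)
t=2.000: state=(2.760)
t=2.100: state=(2.910)
t=2.200: state=(3.049)
t=2.300: state=(3.176)
t=2.360: state=(3.246)

(x) = (3.246)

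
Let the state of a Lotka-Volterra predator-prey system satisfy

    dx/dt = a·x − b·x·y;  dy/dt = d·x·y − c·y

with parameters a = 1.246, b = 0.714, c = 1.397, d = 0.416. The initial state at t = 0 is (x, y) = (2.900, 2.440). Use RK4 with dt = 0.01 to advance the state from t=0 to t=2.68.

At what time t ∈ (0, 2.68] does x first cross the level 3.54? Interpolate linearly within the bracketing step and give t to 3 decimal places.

t = 2.443

t=0.000: state=(2.900, 2.440)
step 1 (dt=0.01): k1=(-1.439, -0.465), k2=(-1.430, -0.472), k3=(-1.430, -0.472), k4=(-1.422, -0.479); state += dt/6·(k1+2k2+2k3+k4)
t=0.010: state=(2.886, 2.435)
t=0.020: state=(2.872, 2.430)
t=0.030: state=(2.858, 2.425)
continuing one RK4 step at a time; state shown every 10 steps (Δt=0.1):
t=0.100: state=(2.765, 2.387)
t=0.200: state=(2.647, 2.323)
t=0.300: state=(2.546, 2.250)
t=0.400: state=(2.463, 2.172)
t=0.500: state=(2.396, 2.089)
t=0.600: state=(2.345, 2.005)
t=0.700: state=(2.309, 1.921)
t=0.800: state=(2.287, 1.838)
t=0.900: state=(2.278, 1.757)
t=1.000: state=(2.282, 1.680)
t=1.100: state=(2.299, 1.607)
t=1.200: state=(2.328, 1.539)
t=1.300: state=(2.368, 1.475)
t=1.400: state=(2.419, 1.417)
t=1.500: state=(2.481, 1.365)
t=1.600: state=(2.553, 1.318)
t=1.700: state=(2.637, 1.276)
t=1.800: state=(2.730, 1.241)
t=1.900: state=(2.833, 1.212)
t=2.000: state=(2.946, 1.188)
t=2.100: state=(3.067, 1.171)
t=2.200: state=(3.197, 1.160)
t=2.300: state=(3.334, 1.155)
t=2.400: state=(3.477, 1.158)
t=2.440: state=(3.536, 1.160)
next step: t=2.450: state=(3.551, 1.161) — x has crossed 3.54
linear interpolation between t=2.440 (3.53587) and t=2.450 (3.55065) → t≈2.443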